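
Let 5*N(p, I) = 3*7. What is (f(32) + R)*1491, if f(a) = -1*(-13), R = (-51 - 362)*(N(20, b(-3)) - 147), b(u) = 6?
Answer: 439765977/5 ≈ 8.7953e+7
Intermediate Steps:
N(p, I) = 21/5 (N(p, I) = (3*7)/5 = (1/5)*21 = 21/5)
R = 294882/5 (R = (-51 - 362)*(21/5 - 147) = -413*(-714/5) = 294882/5 ≈ 58976.)
f(a) = 13
(f(32) + R)*1491 = (13 + 294882/5)*1491 = (294947/5)*1491 = 439765977/5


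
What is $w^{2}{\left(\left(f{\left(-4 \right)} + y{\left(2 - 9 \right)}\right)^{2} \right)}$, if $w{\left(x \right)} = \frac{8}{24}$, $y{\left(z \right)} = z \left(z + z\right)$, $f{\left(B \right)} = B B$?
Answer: $\frac{1}{9} \approx 0.11111$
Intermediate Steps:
$f{\left(B \right)} = B^{2}$
$y{\left(z \right)} = 2 z^{2}$ ($y{\left(z \right)} = z 2 z = 2 z^{2}$)
$w{\left(x \right)} = \frac{1}{3}$ ($w{\left(x \right)} = 8 \cdot \frac{1}{24} = \frac{1}{3}$)
$w^{2}{\left(\left(f{\left(-4 \right)} + y{\left(2 - 9 \right)}\right)^{2} \right)} = \left(\frac{1}{3}\right)^{2} = \frac{1}{9}$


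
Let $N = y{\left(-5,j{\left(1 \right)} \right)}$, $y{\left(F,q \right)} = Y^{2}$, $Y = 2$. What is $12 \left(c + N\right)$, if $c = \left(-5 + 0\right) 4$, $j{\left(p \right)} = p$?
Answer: $-192$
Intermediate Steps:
$y{\left(F,q \right)} = 4$ ($y{\left(F,q \right)} = 2^{2} = 4$)
$N = 4$
$c = -20$ ($c = \left(-5\right) 4 = -20$)
$12 \left(c + N\right) = 12 \left(-20 + 4\right) = 12 \left(-16\right) = -192$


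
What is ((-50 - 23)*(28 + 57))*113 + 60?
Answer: -701105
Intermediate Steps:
((-50 - 23)*(28 + 57))*113 + 60 = -73*85*113 + 60 = -6205*113 + 60 = -701165 + 60 = -701105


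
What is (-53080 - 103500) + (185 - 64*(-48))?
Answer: -153323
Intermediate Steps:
(-53080 - 103500) + (185 - 64*(-48)) = -156580 + (185 + 3072) = -156580 + 3257 = -153323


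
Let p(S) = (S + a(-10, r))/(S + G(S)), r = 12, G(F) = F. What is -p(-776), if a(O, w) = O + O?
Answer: -199/388 ≈ -0.51289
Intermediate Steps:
a(O, w) = 2*O
p(S) = (-20 + S)/(2*S) (p(S) = (S + 2*(-10))/(S + S) = (S - 20)/((2*S)) = (-20 + S)*(1/(2*S)) = (-20 + S)/(2*S))
-p(-776) = -(-20 - 776)/(2*(-776)) = -(-1)*(-796)/(2*776) = -1*199/388 = -199/388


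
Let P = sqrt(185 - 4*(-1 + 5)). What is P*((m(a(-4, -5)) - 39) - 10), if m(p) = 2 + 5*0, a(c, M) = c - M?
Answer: -611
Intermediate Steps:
m(p) = 2 (m(p) = 2 + 0 = 2)
P = 13 (P = sqrt(185 - 4*4) = sqrt(185 - 16) = sqrt(169) = 13)
P*((m(a(-4, -5)) - 39) - 10) = 13*((2 - 39) - 10) = 13*(-37 - 10) = 13*(-47) = -611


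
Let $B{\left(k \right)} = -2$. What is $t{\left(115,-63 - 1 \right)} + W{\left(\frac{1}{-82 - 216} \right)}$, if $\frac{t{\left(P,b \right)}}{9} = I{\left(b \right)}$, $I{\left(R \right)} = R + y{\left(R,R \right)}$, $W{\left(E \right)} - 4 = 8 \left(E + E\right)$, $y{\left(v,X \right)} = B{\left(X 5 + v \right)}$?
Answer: $- \frac{87918}{149} \approx -590.05$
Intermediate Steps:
$y{\left(v,X \right)} = -2$
$W{\left(E \right)} = 4 + 16 E$ ($W{\left(E \right)} = 4 + 8 \left(E + E\right) = 4 + 8 \cdot 2 E = 4 + 16 E$)
$I{\left(R \right)} = -2 + R$ ($I{\left(R \right)} = R - 2 = -2 + R$)
$t{\left(P,b \right)} = -18 + 9 b$ ($t{\left(P,b \right)} = 9 \left(-2 + b\right) = -18 + 9 b$)
$t{\left(115,-63 - 1 \right)} + W{\left(\frac{1}{-82 - 216} \right)} = \left(-18 + 9 \left(-63 - 1\right)\right) + \left(4 + \frac{16}{-82 - 216}\right) = \left(-18 + 9 \left(-63 - 1\right)\right) + \left(4 + \frac{16}{-298}\right) = \left(-18 + 9 \left(-64\right)\right) + \left(4 + 16 \left(- \frac{1}{298}\right)\right) = \left(-18 - 576\right) + \left(4 - \frac{8}{149}\right) = -594 + \frac{588}{149} = - \frac{87918}{149}$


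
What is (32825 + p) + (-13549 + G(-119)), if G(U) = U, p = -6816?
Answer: 12341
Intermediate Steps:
(32825 + p) + (-13549 + G(-119)) = (32825 - 6816) + (-13549 - 119) = 26009 - 13668 = 12341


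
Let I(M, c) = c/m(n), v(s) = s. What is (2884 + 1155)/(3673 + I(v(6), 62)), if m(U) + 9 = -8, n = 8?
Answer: 68663/62379 ≈ 1.1007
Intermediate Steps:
m(U) = -17 (m(U) = -9 - 8 = -17)
I(M, c) = -c/17 (I(M, c) = c/(-17) = c*(-1/17) = -c/17)
(2884 + 1155)/(3673 + I(v(6), 62)) = (2884 + 1155)/(3673 - 1/17*62) = 4039/(3673 - 62/17) = 4039/(62379/17) = 4039*(17/62379) = 68663/62379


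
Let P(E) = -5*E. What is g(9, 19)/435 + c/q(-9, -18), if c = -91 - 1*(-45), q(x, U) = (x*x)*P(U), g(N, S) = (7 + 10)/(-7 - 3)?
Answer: -10801/1057050 ≈ -0.010218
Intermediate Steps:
g(N, S) = -17/10 (g(N, S) = 17/(-10) = 17*(-1/10) = -17/10)
q(x, U) = -5*U*x**2 (q(x, U) = (x*x)*(-5*U) = x**2*(-5*U) = -5*U*x**2)
c = -46 (c = -91 + 45 = -46)
g(9, 19)/435 + c/q(-9, -18) = -17/10/435 - 46/((-5*(-18)*(-9)**2)) = -17/10*1/435 - 46/((-5*(-18)*81)) = -17/4350 - 46/7290 = -17/4350 - 46*1/7290 = -17/4350 - 23/3645 = -10801/1057050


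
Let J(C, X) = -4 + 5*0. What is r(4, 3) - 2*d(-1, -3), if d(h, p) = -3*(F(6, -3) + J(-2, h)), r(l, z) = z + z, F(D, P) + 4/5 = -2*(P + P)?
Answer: 246/5 ≈ 49.200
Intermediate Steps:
F(D, P) = -⅘ - 4*P (F(D, P) = -⅘ - 2*(P + P) = -⅘ - 4*P)
r(l, z) = 2*z
J(C, X) = -4 (J(C, X) = -4 + 0 = -4)
d(h, p) = -108/5 (d(h, p) = -3*((-⅘ - 4*(-3)) - 4) = -3*((-⅘ + 12) - 4) = -3*(56/5 - 4) = -3*36/5 = -108/5)
r(4, 3) - 2*d(-1, -3) = 2*3 - 2*(-108/5) = 6 + 216/5 = 246/5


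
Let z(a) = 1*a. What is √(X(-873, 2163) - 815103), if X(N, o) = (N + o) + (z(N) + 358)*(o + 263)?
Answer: I*√2063203 ≈ 1436.4*I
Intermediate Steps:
z(a) = a
X(N, o) = N + o + (263 + o)*(358 + N) (X(N, o) = (N + o) + (N + 358)*(o + 263) = (N + o) + (358 + N)*(263 + o) = (N + o) + (263 + o)*(358 + N) = N + o + (263 + o)*(358 + N))
√(X(-873, 2163) - 815103) = √((94154 + 264*(-873) + 359*2163 - 873*2163) - 815103) = √((94154 - 230472 + 776517 - 1888299) - 815103) = √(-1248100 - 815103) = √(-2063203) = I*√2063203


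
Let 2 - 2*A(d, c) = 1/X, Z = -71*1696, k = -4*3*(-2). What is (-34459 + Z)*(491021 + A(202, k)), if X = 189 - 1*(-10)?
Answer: -30266718680625/398 ≈ -7.6047e+10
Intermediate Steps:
k = 24 (k = -12*(-2) = 24)
Z = -120416
X = 199 (X = 189 + 10 = 199)
A(d, c) = 397/398 (A(d, c) = 1 - ½/199 = 1 - ½*1/199 = 1 - 1/398 = 397/398)
(-34459 + Z)*(491021 + A(202, k)) = (-34459 - 120416)*(491021 + 397/398) = -154875*195426755/398 = -30266718680625/398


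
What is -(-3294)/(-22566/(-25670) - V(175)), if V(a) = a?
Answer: -21139245/1117421 ≈ -18.918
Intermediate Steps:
-(-3294)/(-22566/(-25670) - V(175)) = -(-3294)/(-22566/(-25670) - 1*175) = -(-3294)/(-22566*(-1/25670) - 175) = -(-3294)/(11283/12835 - 175) = -(-3294)/(-2234842/12835) = -(-3294)*(-12835)/2234842 = -1*21139245/1117421 = -21139245/1117421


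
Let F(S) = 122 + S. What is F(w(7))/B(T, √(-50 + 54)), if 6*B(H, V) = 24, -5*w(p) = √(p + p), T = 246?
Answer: 61/2 - √14/20 ≈ 30.313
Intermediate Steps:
w(p) = -√2*√p/5 (w(p) = -√(p + p)/5 = -√2*√p/5)
B(H, V) = 4 (B(H, V) = (⅙)*24 = 4)
F(w(7))/B(T, √(-50 + 54)) = (122 - √2*√7/5)/4 = (122 - √14/5)*(¼) = 61/2 - √14/20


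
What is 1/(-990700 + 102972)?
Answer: -1/887728 ≈ -1.1265e-6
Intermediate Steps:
1/(-990700 + 102972) = 1/(-887728) = -1/887728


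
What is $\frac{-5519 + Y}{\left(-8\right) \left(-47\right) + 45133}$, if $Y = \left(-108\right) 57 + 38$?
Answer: $- \frac{11637}{45509} \approx -0.25571$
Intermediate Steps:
$Y = -6118$ ($Y = -6156 + 38 = -6118$)
$\frac{-5519 + Y}{\left(-8\right) \left(-47\right) + 45133} = \frac{-5519 - 6118}{\left(-8\right) \left(-47\right) + 45133} = - \frac{11637}{376 + 45133} = - \frac{11637}{45509}$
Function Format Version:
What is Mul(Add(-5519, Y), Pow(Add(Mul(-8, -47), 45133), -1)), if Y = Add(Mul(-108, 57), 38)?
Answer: Rational(-11637, 45509) ≈ -0.25571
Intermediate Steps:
Y = -6118 (Y = Add(-6156, 38) = -6118)
Mul(Add(-5519, Y), Pow(Add(Mul(-8, -47), 45133), -1)) = Mul(Add(-5519, -6118), Pow(Add(Mul(-8, -47), 45133), -1)) = Mul(-11637, Pow(Add(376, 45133), -1)) = Mul(-11637, Pow(45509, -1)) = Mul(-11637, Rational(1, 45509)) = Rational(-11637, 45509)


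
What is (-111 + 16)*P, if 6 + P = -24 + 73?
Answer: -4085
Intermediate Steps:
P = 43 (P = -6 + (-24 + 73) = -6 + 49 = 43)
(-111 + 16)*P = (-111 + 16)*43 = -95*43 = -4085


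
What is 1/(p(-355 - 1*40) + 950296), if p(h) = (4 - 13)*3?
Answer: 1/950269 ≈ 1.0523e-6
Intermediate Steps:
p(h) = -27 (p(h) = -9*3 = -27)
1/(p(-355 - 1*40) + 950296) = 1/(-27 + 950296) = 1/950269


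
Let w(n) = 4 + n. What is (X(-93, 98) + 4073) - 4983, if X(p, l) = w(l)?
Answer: -808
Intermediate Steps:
X(p, l) = 4 + l
(X(-93, 98) + 4073) - 4983 = ((4 + 98) + 4073) - 4983 = (102 + 4073) - 4983 = 4175 - 4983 = -808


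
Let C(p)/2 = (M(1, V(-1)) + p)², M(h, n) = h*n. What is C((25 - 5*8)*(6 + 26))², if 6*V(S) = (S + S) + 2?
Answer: 212336640000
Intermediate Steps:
V(S) = ⅓ + S/3 (V(S) = ((S + S) + 2)/6 = (2*S + 2)/6 = (2 + 2*S)/6 = ⅓ + S/3)
C(p) = 2*p² (C(p) = 2*(1*(⅓ + (⅓)*(-1)) + p)² = 2*(1*(⅓ - ⅓) + p)² = 2*(1*0 + p)² = 2*(0 + p)² = 2*p²)
C((25 - 5*8)*(6 + 26))² = (2*((25 - 5*8)*(6 + 26))²)² = (2*((25 - 40)*32)²)² = (2*(-15*32)²)² = (2*(-480)²)² = (2*230400)² = 460800² = 212336640000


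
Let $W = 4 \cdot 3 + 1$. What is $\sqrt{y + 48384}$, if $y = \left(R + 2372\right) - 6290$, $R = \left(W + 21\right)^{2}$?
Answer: $\sqrt{45622} \approx 213.59$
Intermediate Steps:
$W = 13$ ($W = 12 + 1 = 13$)
$R = 1156$ ($R = \left(13 + 21\right)^{2} = 34^{2} = 1156$)
$y = -2762$ ($y = \left(1156 + 2372\right) - 6290 = 3528 - 6290 = -2762$)
$\sqrt{y + 48384} = \sqrt{-2762 + 48384} = \sqrt{45622}$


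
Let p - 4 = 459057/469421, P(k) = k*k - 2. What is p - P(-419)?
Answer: -82408744598/469421 ≈ -1.7555e+5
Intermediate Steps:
P(k) = -2 + k² (P(k) = k² - 2 = -2 + k²)
p = 2336741/469421 (p = 4 + 459057/469421 = 2336741/469421 ≈ 4.9779)
p - P(-419) = 2336741/469421 - (-2 + (-419)²) = 2336741/469421 - (-2 + 175561) = 2336741/469421 - 1*175559 = 2336741/469421 - 175559 = -82408744598/469421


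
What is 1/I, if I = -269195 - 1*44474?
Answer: -1/313669 ≈ -3.1881e-6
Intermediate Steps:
I = -313669 (I = -269195 - 44474 = -313669)
1/I = 1/(-313669) = -1/313669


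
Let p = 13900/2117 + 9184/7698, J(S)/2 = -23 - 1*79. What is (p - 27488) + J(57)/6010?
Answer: -672874887325666/24485740665 ≈ -27480.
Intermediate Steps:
J(S) = -204 (J(S) = 2*(-23 - 1*79) = 2*(-23 - 79) = 2*(-102) = -204)
p = 63222364/8148333 (p = 13900*(1/2117) + 9184*(1/7698) = 13900/2117 + 4592/3849 = 63222364/8148333 ≈ 7.7589)
(p - 27488) + J(57)/6010 = (63222364/8148333 - 27488) - 204/6010 = -223918155140/8148333 - 204*1/6010 = -223918155140/8148333 - 102/3005 = -672874887325666/24485740665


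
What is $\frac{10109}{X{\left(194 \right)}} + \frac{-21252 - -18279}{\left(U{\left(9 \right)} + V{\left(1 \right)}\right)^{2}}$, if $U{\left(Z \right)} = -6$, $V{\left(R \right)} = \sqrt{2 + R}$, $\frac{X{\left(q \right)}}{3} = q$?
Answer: $- \frac{6274717}{70422} - \frac{3964 \sqrt{3}}{121} \approx -145.84$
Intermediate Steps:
$X{\left(q \right)} = 3 q$
$\frac{10109}{X{\left(194 \right)}} + \frac{-21252 - -18279}{\left(U{\left(9 \right)} + V{\left(1 \right)}\right)^{2}} = \frac{10109}{3 \cdot 194} + \frac{-21252 - -18279}{\left(-6 + \sqrt{2 + 1}\right)^{2}} = \frac{10109}{582} + \frac{-21252 + 18279}{\left(-6 + \sqrt{3}\right)^{2}} = 10109 \cdot \frac{1}{582} - \frac{2973}{\left(-6 + \sqrt{3}\right)^{2}} = \frac{10109}{582} - \frac{2973}{\left(-6 + \sqrt{3}\right)^{2}}$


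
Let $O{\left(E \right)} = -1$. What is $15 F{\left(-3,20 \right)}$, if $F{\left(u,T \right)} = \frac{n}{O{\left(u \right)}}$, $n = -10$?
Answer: $150$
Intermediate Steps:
$F{\left(u,T \right)} = 10$ ($F{\left(u,T \right)} = - \frac{10}{-1} = \left(-10\right) \left(-1\right) = 10$)
$15 F{\left(-3,20 \right)} = 15 \cdot 10 = 150$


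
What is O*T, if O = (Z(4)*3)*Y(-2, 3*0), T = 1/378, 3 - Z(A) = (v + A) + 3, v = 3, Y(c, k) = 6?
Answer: -⅓ ≈ -0.33333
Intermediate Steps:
Z(A) = -3 - A (Z(A) = 3 - ((3 + A) + 3) = 3 - (6 + A) = 3 + (-6 - A) = -3 - A)
T = 1/378 ≈ 0.0026455
O = -126 (O = ((-3 - 1*4)*3)*6 = ((-3 - 4)*3)*6 = -7*3*6 = -21*6 = -126)
O*T = -126*1/378 = -⅓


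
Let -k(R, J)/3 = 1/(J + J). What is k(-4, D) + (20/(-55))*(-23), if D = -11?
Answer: 17/2 ≈ 8.5000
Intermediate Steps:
k(R, J) = -3/(2*J) (k(R, J) = -3/(J + J) = -3*1/(2*J) = -3/(2*J))
k(-4, D) + (20/(-55))*(-23) = -3/2/(-11) + (20/(-55))*(-23) = -3/2*(-1/11) + (20*(-1/55))*(-23) = 3/22 - 4/11*(-23) = 3/22 + 92/11 = 17/2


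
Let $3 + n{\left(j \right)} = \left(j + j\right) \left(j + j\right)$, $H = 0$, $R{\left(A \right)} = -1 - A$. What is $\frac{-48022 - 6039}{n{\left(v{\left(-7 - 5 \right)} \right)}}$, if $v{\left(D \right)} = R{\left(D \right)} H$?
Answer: $\frac{54061}{3} \approx 18020.0$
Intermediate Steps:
$v{\left(D \right)} = 0$ ($v{\left(D \right)} = \left(-1 - D\right) 0 = 0$)
$n{\left(j \right)} = -3 + 4 j^{2}$ ($n{\left(j \right)} = -3 + \left(j + j\right) \left(j + j\right) = -3 + 2 j 2 j = -3 + 4 j^{2}$)
$\frac{-48022 - 6039}{n{\left(v{\left(-7 - 5 \right)} \right)}} = \frac{-48022 - 6039}{-3 + 4 \cdot 0^{2}} = - \frac{54061}{-3 + 4 \cdot 0} = - \frac{54061}{-3 + 0} = - \frac{54061}{-3} = \left(-54061\right) \left(- \frac{1}{3}\right) = \frac{54061}{3}$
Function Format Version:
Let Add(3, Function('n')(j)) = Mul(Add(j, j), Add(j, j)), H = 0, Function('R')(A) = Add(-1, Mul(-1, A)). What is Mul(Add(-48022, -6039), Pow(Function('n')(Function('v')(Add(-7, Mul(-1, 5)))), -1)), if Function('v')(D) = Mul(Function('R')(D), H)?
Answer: Rational(54061, 3) ≈ 18020.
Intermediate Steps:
Function('v')(D) = 0 (Function('v')(D) = Mul(Add(-1, Mul(-1, D)), 0) = 0)
Function('n')(j) = Add(-3, Mul(4, Pow(j, 2))) (Function('n')(j) = Add(-3, Mul(Add(j, j), Add(j, j))) = Add(-3, Mul(Mul(2, j), Mul(2, j))) = Add(-3, Mul(4, Pow(j, 2))))
Mul(Add(-48022, -6039), Pow(Function('n')(Function('v')(Add(-7, Mul(-1, 5)))), -1)) = Mul(Add(-48022, -6039), Pow(Add(-3, Mul(4, Pow(0, 2))), -1)) = Mul(-54061, Pow(Add(-3, Mul(4, 0)), -1)) = Mul(-54061, Pow(Add(-3, 0), -1)) = Mul(-54061, Pow(-3, -1)) = Mul(-54061, Rational(-1, 3)) = Rational(54061, 3)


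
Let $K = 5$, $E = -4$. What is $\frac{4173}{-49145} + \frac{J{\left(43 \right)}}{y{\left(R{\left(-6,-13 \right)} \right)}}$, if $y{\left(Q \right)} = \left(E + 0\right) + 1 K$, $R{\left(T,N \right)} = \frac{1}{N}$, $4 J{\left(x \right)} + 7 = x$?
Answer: $\frac{438132}{49145} \approx 8.9151$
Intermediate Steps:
$J{\left(x \right)} = - \frac{7}{4} + \frac{x}{4}$
$y{\left(Q \right)} = 1$ ($y{\left(Q \right)} = \left(-4 + 0\right) + 1 \cdot 5 = -4 + 5 = 1$)
$\frac{4173}{-49145} + \frac{J{\left(43 \right)}}{y{\left(R{\left(-6,-13 \right)} \right)}} = \frac{4173}{-49145} + \frac{- \frac{7}{4} + \frac{1}{4} \cdot 43}{1} = 4173 \left(- \frac{1}{49145}\right) + \left(- \frac{7}{4} + \frac{43}{4}\right) 1 = - \frac{4173}{49145} + 9 \cdot 1 = - \frac{4173}{49145} + 9 = \frac{438132}{49145}$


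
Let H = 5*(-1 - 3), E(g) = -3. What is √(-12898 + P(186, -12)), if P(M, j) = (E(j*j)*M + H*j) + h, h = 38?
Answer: I*√13178 ≈ 114.8*I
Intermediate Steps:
H = -20 (H = 5*(-4) = -20)
P(M, j) = 38 - 20*j - 3*M (P(M, j) = (-3*M - 20*j) + 38 = (-20*j - 3*M) + 38 = 38 - 20*j - 3*M)
√(-12898 + P(186, -12)) = √(-12898 + (38 - 20*(-12) - 3*186)) = √(-12898 + (38 + 240 - 558)) = √(-12898 - 280) = √(-13178) = I*√13178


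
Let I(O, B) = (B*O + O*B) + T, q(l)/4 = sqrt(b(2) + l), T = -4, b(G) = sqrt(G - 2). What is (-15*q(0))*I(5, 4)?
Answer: 0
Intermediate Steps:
b(G) = sqrt(-2 + G)
q(l) = 4*sqrt(l) (q(l) = 4*sqrt(sqrt(-2 + 2) + l) = 4*sqrt(sqrt(0) + l) = 4*sqrt(0 + l) = 4*sqrt(l))
I(O, B) = -4 + 2*B*O (I(O, B) = (B*O + O*B) - 4 = (B*O + B*O) - 4 = 2*B*O - 4 = -4 + 2*B*O)
(-15*q(0))*I(5, 4) = (-60*sqrt(0))*(-4 + 2*4*5) = (-60*0)*(-4 + 40) = -15*0*36 = 0*36 = 0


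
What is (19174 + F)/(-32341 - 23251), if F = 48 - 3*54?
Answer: -4765/13898 ≈ -0.34285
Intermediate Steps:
F = -114 (F = 48 - 162 = -114)
(19174 + F)/(-32341 - 23251) = (19174 - 114)/(-32341 - 23251) = 19060/(-55592) = 19060*(-1/55592) = -4765/13898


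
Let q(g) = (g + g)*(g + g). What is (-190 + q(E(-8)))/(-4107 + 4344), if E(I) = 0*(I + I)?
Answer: -190/237 ≈ -0.80169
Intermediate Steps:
E(I) = 0 (E(I) = 0*(2*I) = 0)
q(g) = 4*g**2 (q(g) = (2*g)*(2*g) = 4*g**2)
(-190 + q(E(-8)))/(-4107 + 4344) = (-190 + 4*0**2)/(-4107 + 4344) = (-190 + 4*0)/237 = (-190 + 0)*(1/237) = -190*1/237 = -190/237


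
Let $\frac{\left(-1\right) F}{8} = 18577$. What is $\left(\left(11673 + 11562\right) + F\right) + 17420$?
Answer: $-107961$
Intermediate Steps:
$F = -148616$ ($F = \left(-8\right) 18577 = -148616$)
$\left(\left(11673 + 11562\right) + F\right) + 17420 = \left(\left(11673 + 11562\right) - 148616\right) + 17420 = \left(23235 - 148616\right) + 17420 = -125381 + 17420 = -107961$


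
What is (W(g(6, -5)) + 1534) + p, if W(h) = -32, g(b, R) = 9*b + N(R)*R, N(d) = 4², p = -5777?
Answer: -4275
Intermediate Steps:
N(d) = 16
g(b, R) = 9*b + 16*R
(W(g(6, -5)) + 1534) + p = (-32 + 1534) - 5777 = 1502 - 5777 = -4275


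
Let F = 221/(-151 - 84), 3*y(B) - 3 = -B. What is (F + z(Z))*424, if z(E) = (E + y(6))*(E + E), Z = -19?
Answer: 75632696/235 ≈ 3.2184e+5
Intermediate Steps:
y(B) = 1 - B/3 (y(B) = 1 + (-B)/3 = 1 - B/3)
F = -221/235 (F = 221/(-235) = 221*(-1/235) = -221/235 ≈ -0.94043)
z(E) = 2*E*(-1 + E) (z(E) = (E + (1 - ⅓*6))*(E + E) = (E + (1 - 2))*(2*E) = (E - 1)*(2*E) = (-1 + E)*(2*E) = 2*E*(-1 + E))
(F + z(Z))*424 = (-221/235 + 2*(-19)*(-1 - 19))*424 = (-221/235 + 2*(-19)*(-20))*424 = (-221/235 + 760)*424 = (178379/235)*424 = 75632696/235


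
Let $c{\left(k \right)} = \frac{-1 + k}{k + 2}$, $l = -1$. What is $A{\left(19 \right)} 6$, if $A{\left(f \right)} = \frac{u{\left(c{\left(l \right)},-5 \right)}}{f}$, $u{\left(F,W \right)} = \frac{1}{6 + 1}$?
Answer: $\frac{6}{133} \approx 0.045113$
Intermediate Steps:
$c{\left(k \right)} = \frac{-1 + k}{2 + k}$
$u{\left(F,W \right)} = \frac{1}{7}$
$A{\left(f \right)} = \frac{1}{7 f}$
$A{\left(19 \right)} 6 = \frac{1}{7 \cdot 19} \cdot 6 = \frac{1}{7} \cdot \frac{1}{19} \cdot 6 = \frac{1}{133} \cdot 6 = \frac{6}{133}$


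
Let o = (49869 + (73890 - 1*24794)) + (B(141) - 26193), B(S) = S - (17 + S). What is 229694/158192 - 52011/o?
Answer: 4241831429/5754629480 ≈ 0.73712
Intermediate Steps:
B(S) = -17 (B(S) = S + (-17 - S) = -17)
o = 72755 (o = (49869 + (73890 - 1*24794)) + (-17 - 26193) = (49869 + (73890 - 24794)) - 26210 = (49869 + 49096) - 26210 = 98965 - 26210 = 72755)
229694/158192 - 52011/o = 229694/158192 - 52011/72755 = 229694*(1/158192) - 52011*1/72755 = 114847/79096 - 52011/72755 = 4241831429/5754629480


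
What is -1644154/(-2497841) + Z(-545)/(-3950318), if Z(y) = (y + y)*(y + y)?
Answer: 1763623124436/4933633131719 ≈ 0.35747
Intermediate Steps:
Z(y) = 4*y² (Z(y) = (2*y)*(2*y) = 4*y²)
-1644154/(-2497841) + Z(-545)/(-3950318) = -1644154/(-2497841) + (4*(-545)²)/(-3950318) = -1644154*(-1/2497841) + (4*297025)*(-1/3950318) = 1644154/2497841 + 1188100*(-1/3950318) = 1644154/2497841 - 594050/1975159 = 1763623124436/4933633131719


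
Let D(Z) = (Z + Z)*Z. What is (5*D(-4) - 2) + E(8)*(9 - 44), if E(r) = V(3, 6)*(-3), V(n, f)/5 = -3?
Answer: -1417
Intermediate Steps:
V(n, f) = -15 (V(n, f) = 5*(-3) = -15)
D(Z) = 2*Z² (D(Z) = (2*Z)*Z = 2*Z²)
E(r) = 45 (E(r) = -15*(-3) = 45)
(5*D(-4) - 2) + E(8)*(9 - 44) = (5*(2*(-4)²) - 2) + 45*(9 - 44) = (5*(2*16) - 2) + 45*(-35) = (5*32 - 2) - 1575 = (160 - 2) - 1575 = 158 - 1575 = -1417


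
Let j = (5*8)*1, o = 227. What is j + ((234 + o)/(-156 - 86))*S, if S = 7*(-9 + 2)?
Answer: 32269/242 ≈ 133.34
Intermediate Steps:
S = -49 (S = 7*(-7) = -49)
j = 40 (j = 40*1 = 40)
j + ((234 + o)/(-156 - 86))*S = 40 + ((234 + 227)/(-156 - 86))*(-49) = 40 + (461/(-242))*(-49) = 40 + (461*(-1/242))*(-49) = 40 - 461/242*(-49) = 40 + 22589/242 = 32269/242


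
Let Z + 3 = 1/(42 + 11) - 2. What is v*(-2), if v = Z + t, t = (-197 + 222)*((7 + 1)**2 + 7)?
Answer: -187622/53 ≈ -3540.0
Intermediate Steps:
Z = -264/53 (Z = -3 + (1/(42 + 11) - 2) = -3 + (1/53 - 2) = -3 - 105/53 = -264/53 ≈ -4.9811)
t = 1775 (t = 25*(8**2 + 7) = 25*(64 + 7) = 25*71 = 1775)
v = 93811/53 (v = -264/53 + 1775 = 93811/53 ≈ 1770.0)
v*(-2) = (93811/53)*(-2) = -187622/53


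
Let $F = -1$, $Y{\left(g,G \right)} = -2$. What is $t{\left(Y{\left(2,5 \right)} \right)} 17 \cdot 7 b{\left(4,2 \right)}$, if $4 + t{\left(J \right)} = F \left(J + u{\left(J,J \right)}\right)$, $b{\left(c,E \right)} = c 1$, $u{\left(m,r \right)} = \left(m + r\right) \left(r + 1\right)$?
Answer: $-2856$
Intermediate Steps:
$u{\left(m,r \right)} = \left(1 + r\right) \left(m + r\right)$ ($u{\left(m,r \right)} = \left(m + r\right) \left(1 + r\right) = \left(1 + r\right) \left(m + r\right)$)
$b{\left(c,E \right)} = c$
$t{\left(J \right)} = -4 - 3 J - 2 J^{2}$ ($t{\left(J \right)} = -4 - \left(J + \left(J + J + J^{2} + J J\right)\right) = -4 - \left(J + \left(J + J + J^{2} + J^{2}\right)\right) = -4 - \left(J + \left(2 J + 2 J^{2}\right)\right) = -4 - \left(2 J^{2} + 3 J\right) = -4 - 3 J - 2 J^{2}$)
$t{\left(Y{\left(2,5 \right)} \right)} 17 \cdot 7 b{\left(4,2 \right)} = \left(-4 - -6 - 2 \left(-2\right)^{2}\right) 17 \cdot 7 \cdot 4 = \left(-4 + 6 - 8\right) 119 \cdot 4 = \left(-6\right) 119 \cdot 4 = \left(-714\right) 4 = -2856$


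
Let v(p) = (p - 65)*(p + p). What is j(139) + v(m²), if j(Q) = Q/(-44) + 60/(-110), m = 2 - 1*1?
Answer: -5795/44 ≈ -131.70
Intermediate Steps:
m = 1 (m = 2 - 1 = 1)
v(p) = 2*p*(-65 + p) (v(p) = (-65 + p)*(2*p) = 2*p*(-65 + p))
j(Q) = -6/11 - Q/44 (j(Q) = Q*(-1/44) + 60*(-1/110) = -Q/44 - 6/11 = -6/11 - Q/44)
j(139) + v(m²) = (-6/11 - 1/44*139) + 2*1²*(-65 + 1²) = (-6/11 - 139/44) + 2*1*(-65 + 1) = -163/44 + 2*1*(-64) = -163/44 - 128 = -5795/44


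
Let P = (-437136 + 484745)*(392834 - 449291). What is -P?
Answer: 2687861313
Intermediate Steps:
P = -2687861313 (P = 47609*(-56457) = -2687861313)
-P = -1*(-2687861313) = 2687861313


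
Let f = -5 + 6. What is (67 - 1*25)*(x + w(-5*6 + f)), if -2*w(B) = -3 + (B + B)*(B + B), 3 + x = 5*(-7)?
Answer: -72177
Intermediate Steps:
f = 1
x = -38 (x = -3 + 5*(-7) = -3 - 35 = -38)
w(B) = 3/2 - 2*B**2 (w(B) = -(-3 + (B + B)*(B + B))/2 = -(-3 + (2*B)*(2*B))/2 = -(-3 + 4*B**2)/2 = 3/2 - 2*B**2)
(67 - 1*25)*(x + w(-5*6 + f)) = (67 - 1*25)*(-38 + (3/2 - 2*(-5*6 + 1)**2)) = (67 - 25)*(-38 + (3/2 - 2*(-30 + 1)**2)) = 42*(-38 + (3/2 - 2*(-29)**2)) = 42*(-38 + (3/2 - 2*841)) = 42*(-38 + (3/2 - 1682)) = 42*(-38 - 3361/2) = 42*(-3437/2) = -72177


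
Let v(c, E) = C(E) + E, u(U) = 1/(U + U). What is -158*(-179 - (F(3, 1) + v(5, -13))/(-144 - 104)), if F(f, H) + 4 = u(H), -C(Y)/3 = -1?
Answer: 7016069/248 ≈ 28291.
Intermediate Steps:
C(Y) = 3 (C(Y) = -3*(-1) = 3)
u(U) = 1/(2*U)
F(f, H) = -4 + 1/(2*H)
v(c, E) = 3 + E
-158*(-179 - (F(3, 1) + v(5, -13))/(-144 - 104)) = -158*(-179 - ((-4 + (½)/1) + (3 - 13))/(-144 - 104)) = -158*(-179 - ((-4 + (½)*1) - 10)/(-248)) = -158*(-179 - ((-4 + ½) - 10)*(-1)/248) = -158*(-179 - (-7/2 - 10)*(-1)/248) = -158*(-179 - (-27)*(-1)/(2*248)) = -158*(-179 - 1*27/496) = -158*(-179 - 27/496) = -158*(-88811/496) = 7016069/248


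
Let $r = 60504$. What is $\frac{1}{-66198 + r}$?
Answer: $- \frac{1}{5694} \approx -0.00017562$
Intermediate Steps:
$\frac{1}{-66198 + r} = \frac{1}{-66198 + 60504} = \frac{1}{-5694} = - \frac{1}{5694}$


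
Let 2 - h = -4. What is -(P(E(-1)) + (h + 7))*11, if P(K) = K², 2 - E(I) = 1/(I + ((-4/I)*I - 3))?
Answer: -12331/64 ≈ -192.67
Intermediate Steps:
h = 6 (h = 2 - 1*(-4) = 2 + 4 = 6)
E(I) = 2 - 1/(-7 + I) (E(I) = 2 - 1/(I + ((-4/I)*I - 3)) = 2 - 1/(I + (-4 - 3)) = 2 - 1/(I - 7) = 2 - 1/(-7 + I))
-(P(E(-1)) + (h + 7))*11 = -(((-15 + 2*(-1))/(-7 - 1))² + (6 + 7))*11 = -(((-15 - 2)/(-8))² + 13)*11 = -((-⅛*(-17))² + 13)*11 = -((17/8)² + 13)*11 = -(289/64 + 13)*11 = -1121*11/64 = -1*12331/64 = -12331/64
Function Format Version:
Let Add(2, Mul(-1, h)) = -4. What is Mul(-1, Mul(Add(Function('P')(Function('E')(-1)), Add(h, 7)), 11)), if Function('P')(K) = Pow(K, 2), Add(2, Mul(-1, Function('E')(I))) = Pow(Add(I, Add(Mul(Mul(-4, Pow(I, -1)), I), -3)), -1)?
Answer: Rational(-12331, 64) ≈ -192.67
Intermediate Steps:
h = 6 (h = Add(2, Mul(-1, -4)) = Add(2, 4) = 6)
Function('E')(I) = Add(2, Mul(-1, Pow(Add(-7, I), -1))) (Function('E')(I) = Add(2, Mul(-1, Pow(Add(I, Add(Mul(Mul(-4, Pow(I, -1)), I), -3)), -1))) = Add(2, Mul(-1, Pow(Add(I, Add(-4, -3)), -1))) = Add(2, Mul(-1, Pow(Add(I, -7), -1))) = Add(2, Mul(-1, Pow(Add(-7, I), -1))))
Mul(-1, Mul(Add(Function('P')(Function('E')(-1)), Add(h, 7)), 11)) = Mul(-1, Mul(Add(Pow(Mul(Pow(Add(-7, -1), -1), Add(-15, Mul(2, -1))), 2), Add(6, 7)), 11)) = Mul(-1, Mul(Add(Pow(Mul(Pow(-8, -1), Add(-15, -2)), 2), 13), 11)) = Mul(-1, Mul(Add(Pow(Mul(Rational(-1, 8), -17), 2), 13), 11)) = Mul(-1, Mul(Add(Pow(Rational(17, 8), 2), 13), 11)) = Mul(-1, Mul(Add(Rational(289, 64), 13), 11)) = Mul(-1, Mul(Rational(1121, 64), 11)) = Mul(-1, Rational(12331, 64)) = Rational(-12331, 64)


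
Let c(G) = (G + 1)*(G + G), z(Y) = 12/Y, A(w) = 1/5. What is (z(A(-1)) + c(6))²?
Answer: 20736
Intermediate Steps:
A(w) = ⅕
c(G) = 2*G*(1 + G) (c(G) = (1 + G)*(2*G) = 2*G*(1 + G))
(z(A(-1)) + c(6))² = (12/(⅕) + 2*6*(1 + 6))² = (12*5 + 2*6*7)² = (60 + 84)² = 144² = 20736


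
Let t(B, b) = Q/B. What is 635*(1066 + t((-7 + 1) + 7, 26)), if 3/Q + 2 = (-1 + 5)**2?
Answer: 9478645/14 ≈ 6.7705e+5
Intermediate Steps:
Q = 3/14 (Q = 3/(-2 + (-1 + 5)**2) = 3/(-2 + 4**2) = 3/(-2 + 16) = 3/14 ≈ 0.21429)
t(B, b) = 3/(14*B)
635*(1066 + t((-7 + 1) + 7, 26)) = 635*(1066 + 3/(14*((-7 + 1) + 7))) = 635*(1066 + 3/(14*(-6 + 7))) = 635*(1066 + (3/14)/1) = 635*(1066 + (3/14)*1) = 635*(1066 + 3/14) = 635*(14927/14) = 9478645/14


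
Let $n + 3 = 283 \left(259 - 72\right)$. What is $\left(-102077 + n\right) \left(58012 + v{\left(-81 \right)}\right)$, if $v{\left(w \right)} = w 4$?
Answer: $-2835884392$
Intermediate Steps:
$v{\left(w \right)} = 4 w$
$n = 52918$ ($n = -3 + 283 \left(259 - 72\right) = -3 + 283 \cdot 187 = -3 + 52921 = 52918$)
$\left(-102077 + n\right) \left(58012 + v{\left(-81 \right)}\right) = \left(-102077 + 52918\right) \left(58012 + 4 \left(-81\right)\right) = - 49159 \left(58012 - 324\right) = \left(-49159\right) 57688 = -2835884392$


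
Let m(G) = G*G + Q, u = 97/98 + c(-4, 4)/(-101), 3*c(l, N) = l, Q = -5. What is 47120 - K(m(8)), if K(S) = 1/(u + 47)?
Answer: 67164865426/1425401 ≈ 47120.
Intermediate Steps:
c(l, N) = l/3
u = 29783/29694 (u = 97/98 + ((⅓)*(-4))/(-101) = 97*(1/98) - 4/3*(-1/101) = 97/98 + 4/303 = 29783/29694 ≈ 1.0030)
m(G) = -5 + G² (m(G) = G*G - 5 = G² - 5 = -5 + G²)
K(S) = 29694/1425401 (K(S) = 1/(29783/29694 + 47) = 1/(1425401/29694) = 29694/1425401)
47120 - K(m(8)) = 47120 - 1*29694/1425401 = 47120 - 29694/1425401 = 67164865426/1425401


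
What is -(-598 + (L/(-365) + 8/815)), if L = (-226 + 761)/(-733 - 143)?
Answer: 31165737971/52117620 ≈ 597.99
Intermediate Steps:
L = -535/876 (L = 535/(-876) = 535*(-1/876) = -535/876 ≈ -0.61073)
-(-598 + (L/(-365) + 8/815)) = -(-598 + (-535/876/(-365) + 8/815)) = -(-598 + (-535/876*(-1/365) + 8*(1/815))) = -(-598 + (107/63948 + 8/815)) = -(-598 + 598789/52117620) = -1*(-31165737971/52117620) = 31165737971/52117620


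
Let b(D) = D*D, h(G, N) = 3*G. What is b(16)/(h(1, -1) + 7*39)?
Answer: 64/69 ≈ 0.92754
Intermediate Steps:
b(D) = D²
b(16)/(h(1, -1) + 7*39) = 16²/(3*1 + 7*39) = 256/(3 + 273) = 256/276 = 256*(1/276) = 64/69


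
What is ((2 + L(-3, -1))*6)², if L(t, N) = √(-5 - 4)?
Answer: -180 + 432*I ≈ -180.0 + 432.0*I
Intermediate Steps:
L(t, N) = 3*I (L(t, N) = √(-9) = 3*I)
((2 + L(-3, -1))*6)² = ((2 + 3*I)*6)² = (12 + 18*I)²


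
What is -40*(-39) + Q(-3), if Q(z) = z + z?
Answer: 1554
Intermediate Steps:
Q(z) = 2*z
-40*(-39) + Q(-3) = -40*(-39) + 2*(-3) = 1560 - 6 = 1554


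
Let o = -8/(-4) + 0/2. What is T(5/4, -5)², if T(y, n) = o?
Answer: 4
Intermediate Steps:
o = 2 (o = -8*(-¼) + 0*(½) = 2 + 0 = 2)
T(y, n) = 2
T(5/4, -5)² = 2² = 4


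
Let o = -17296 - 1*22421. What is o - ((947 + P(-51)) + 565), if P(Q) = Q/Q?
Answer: -41230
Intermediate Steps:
P(Q) = 1
o = -39717 (o = -17296 - 22421 = -39717)
o - ((947 + P(-51)) + 565) = -39717 - ((947 + 1) + 565) = -39717 - (948 + 565) = -39717 - 1*1513 = -39717 - 1513 = -41230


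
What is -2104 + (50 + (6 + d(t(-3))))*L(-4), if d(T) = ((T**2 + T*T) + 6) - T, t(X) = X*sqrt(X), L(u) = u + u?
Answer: -2168 - 24*I*sqrt(3) ≈ -2168.0 - 41.569*I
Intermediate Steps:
L(u) = 2*u
t(X) = X**(3/2)
d(T) = 6 - T + 2*T**2 (d(T) = ((T**2 + T**2) + 6) - T = (2*T**2 + 6) - T = (6 + 2*T**2) - T = 6 - T + 2*T**2)
-2104 + (50 + (6 + d(t(-3))))*L(-4) = -2104 + (50 + (6 + (6 - (-3)**(3/2) + 2*((-3)**(3/2))**2)))*(2*(-4)) = -2104 + (50 + (6 + (6 - (-3)*I*sqrt(3) + 2*(-3*I*sqrt(3))**2)))*(-8) = -2104 + (50 + (6 + (6 + 3*I*sqrt(3) + 2*(-27))))*(-8) = -2104 + (50 + (6 + (6 + 3*I*sqrt(3) - 54)))*(-8) = -2104 + (50 + (6 + (-48 + 3*I*sqrt(3))))*(-8) = -2104 + (50 + (-42 + 3*I*sqrt(3)))*(-8) = -2104 + (8 + 3*I*sqrt(3))*(-8) = -2104 + (-64 - 24*I*sqrt(3)) = -2168 - 24*I*sqrt(3)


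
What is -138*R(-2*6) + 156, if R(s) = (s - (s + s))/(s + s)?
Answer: 225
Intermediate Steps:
R(s) = -½ (R(s) = (s - 2*s)/((2*s)) = (s - 2*s)*(1/(2*s)) = (-s)*(1/(2*s)) = -½)
-138*R(-2*6) + 156 = -138*(-½) + 156 = 69 + 156 = 225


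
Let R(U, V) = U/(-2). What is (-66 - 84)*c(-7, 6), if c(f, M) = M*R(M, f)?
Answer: 2700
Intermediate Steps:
R(U, V) = -U/2 (R(U, V) = U*(-½) = -U/2)
c(f, M) = -M²/2 (c(f, M) = M*(-M/2) = -M²/2)
(-66 - 84)*c(-7, 6) = (-66 - 84)*(-½*6²) = -(-75)*36 = -150*(-18) = 2700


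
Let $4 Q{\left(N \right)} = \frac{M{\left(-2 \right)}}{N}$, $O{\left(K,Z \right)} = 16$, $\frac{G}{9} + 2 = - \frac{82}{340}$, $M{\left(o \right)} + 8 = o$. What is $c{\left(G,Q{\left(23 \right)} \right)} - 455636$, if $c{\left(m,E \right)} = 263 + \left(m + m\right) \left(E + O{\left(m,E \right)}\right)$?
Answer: $- \frac{104883237}{230} \approx -4.5601 \cdot 10^{5}$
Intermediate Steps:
$M{\left(o \right)} = -8 + o$
$G = - \frac{3429}{170}$ ($G = -18 + 9 \left(- \frac{82}{340}\right) = -18 + 9 \left(\left(-82\right) \frac{1}{340}\right) = -18 + 9 \left(- \frac{41}{170}\right) = -18 - \frac{369}{170} = - \frac{3429}{170} \approx -20.171$)
$Q{\left(N \right)} = - \frac{5}{2 N}$ ($Q{\left(N \right)} = \frac{\left(-8 - 2\right) \frac{1}{N}}{4} = \frac{\left(-10\right) \frac{1}{N}}{4} = - \frac{5}{2 N}$)
$c{\left(m,E \right)} = 263 + 2 m \left(16 + E\right)$ ($c{\left(m,E \right)} = 263 + \left(m + m\right) \left(E + 16\right) = 263 + 2 m \left(16 + E\right)$)
$c{\left(G,Q{\left(23 \right)} \right)} - 455636 = \left(263 + 32 \left(- \frac{3429}{170}\right) + 2 \left(- \frac{5}{2 \cdot 23}\right) \left(- \frac{3429}{170}\right)\right) - 455636 = \left(263 - \frac{54864}{85} + 2 \left(\left(- \frac{5}{2}\right) \frac{1}{23}\right) \left(- \frac{3429}{170}\right)\right) - 455636 = \left(263 - \frac{54864}{85} + 2 \left(- \frac{5}{46}\right) \left(- \frac{3429}{170}\right)\right) - 455636 = \left(263 - \frac{54864}{85} + \frac{3429}{782}\right) - 455636 = - \frac{86957}{230} - 455636 = - \frac{104883237}{230}$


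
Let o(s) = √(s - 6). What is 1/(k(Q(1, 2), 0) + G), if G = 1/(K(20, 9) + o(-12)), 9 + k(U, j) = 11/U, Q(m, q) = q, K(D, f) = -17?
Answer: -4366/15523 + 12*I*√2/15523 ≈ -0.28126 + 0.0010933*I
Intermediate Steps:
o(s) = √(-6 + s)
k(U, j) = -9 + 11/U
G = 1/(-17 + 3*I*√2) (G = 1/(-17 + √(-6 - 12)) = 1/(-17 + √(-18)) = 1/(-17 + 3*I*√2) ≈ -0.055375 - 0.01382*I)
1/(k(Q(1, 2), 0) + G) = 1/((-9 + 11/2) + (-17/307 - 3*I*√2/307)) = 1/(-7/2 + (-17/307 - 3*I*√2/307)) = 1/(-2183/614 - 3*I*√2/307)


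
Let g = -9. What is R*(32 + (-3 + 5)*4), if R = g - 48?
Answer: -2280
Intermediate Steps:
R = -57 (R = -9 - 48 = -57)
R*(32 + (-3 + 5)*4) = -57*(32 + (-3 + 5)*4) = -57*(32 + 2*4) = -57*(32 + 8) = -57*40 = -2280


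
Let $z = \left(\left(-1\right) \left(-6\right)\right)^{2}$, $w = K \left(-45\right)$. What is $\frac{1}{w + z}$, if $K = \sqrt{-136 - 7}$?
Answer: $\frac{4}{32319} + \frac{5 i \sqrt{143}}{32319} \approx 0.00012377 + 0.00185 i$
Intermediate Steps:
$K = i \sqrt{143}$ ($K = \sqrt{-143} = i \sqrt{143} \approx 11.958 i$)
$w = - 45 i \sqrt{143}$ ($w = i \sqrt{143} \left(-45\right) = - 45 i \sqrt{143} \approx - 538.12 i$)
$z = 36$ ($z = 6^{2} = 36$)
$\frac{1}{w + z} = \frac{1}{- 45 i \sqrt{143} + 36} = \frac{1}{36 - 45 i \sqrt{143}}$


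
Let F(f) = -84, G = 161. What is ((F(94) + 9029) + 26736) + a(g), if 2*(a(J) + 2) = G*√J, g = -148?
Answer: 35679 + 161*I*√37 ≈ 35679.0 + 979.33*I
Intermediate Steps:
a(J) = -2 + 161*√J/2 (a(J) = -2 + (161*√J)/2 = -2 + 161*√J/2)
((F(94) + 9029) + 26736) + a(g) = ((-84 + 9029) + 26736) + (-2 + 161*√(-148)/2) = (8945 + 26736) + (-2 + 161*(2*I*√37)/2) = 35681 + (-2 + 161*I*√37) = 35679 + 161*I*√37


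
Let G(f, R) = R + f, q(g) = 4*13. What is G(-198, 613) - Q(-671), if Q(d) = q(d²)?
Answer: 363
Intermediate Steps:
q(g) = 52
Q(d) = 52
G(-198, 613) - Q(-671) = (613 - 198) - 1*52 = 415 - 52 = 363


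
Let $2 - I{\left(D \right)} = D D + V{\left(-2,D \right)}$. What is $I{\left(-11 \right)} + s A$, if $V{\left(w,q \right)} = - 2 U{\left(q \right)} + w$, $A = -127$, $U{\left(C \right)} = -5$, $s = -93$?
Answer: $11684$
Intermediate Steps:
$V{\left(w,q \right)} = 10 + w$ ($V{\left(w,q \right)} = \left(-2\right) \left(-5\right) + w = 10 + w$)
$I{\left(D \right)} = -6 - D^{2}$ ($I{\left(D \right)} = 2 - \left(D D + \left(10 - 2\right)\right) = 2 - \left(D^{2} + 8\right) = 2 - \left(8 + D^{2}\right) = -6 - D^{2}$)
$I{\left(-11 \right)} + s A = \left(-6 - \left(-11\right)^{2}\right) - -11811 = \left(-6 - 121\right) + 11811 = -127 + 11811 = 11684$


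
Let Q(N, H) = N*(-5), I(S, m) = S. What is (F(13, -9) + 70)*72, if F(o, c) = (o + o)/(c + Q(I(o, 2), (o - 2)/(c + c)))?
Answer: 185544/37 ≈ 5014.7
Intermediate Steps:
Q(N, H) = -5*N
F(o, c) = 2*o/(c - 5*o) (F(o, c) = (o + o)/(c - 5*o) = (2*o)/(c - 5*o) = 2*o/(c - 5*o))
(F(13, -9) + 70)*72 = (2*13/(-9 - 5*13) + 70)*72 = (2*13/(-9 - 65) + 70)*72 = (2*13/(-74) + 70)*72 = (2*13*(-1/74) + 70)*72 = (-13/37 + 70)*72 = (2577/37)*72 = 185544/37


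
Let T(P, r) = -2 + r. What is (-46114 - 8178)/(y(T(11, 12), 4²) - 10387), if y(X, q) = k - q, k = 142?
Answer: 54292/10261 ≈ 5.2911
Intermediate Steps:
y(X, q) = 142 - q
(-46114 - 8178)/(y(T(11, 12), 4²) - 10387) = (-46114 - 8178)/((142 - 1*4²) - 10387) = -54292/((142 - 1*16) - 10387) = -54292/((142 - 16) - 10387) = -54292/(126 - 10387) = -54292/(-10261) = -54292*(-1/10261) = 54292/10261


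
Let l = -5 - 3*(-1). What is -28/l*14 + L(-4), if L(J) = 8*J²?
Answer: 324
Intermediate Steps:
l = -2 (l = -5 + 3 = -2)
-28/l*14 + L(-4) = -28/(-2)*14 + 8*(-4)² = -28*(-½)*14 + 8*16 = 14*14 + 128 = 196 + 128 = 324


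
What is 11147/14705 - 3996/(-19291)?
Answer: 273797957/283674155 ≈ 0.96519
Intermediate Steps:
11147/14705 - 3996/(-19291) = 11147*(1/14705) - 3996*(-1/19291) = 11147/14705 + 3996/19291 = 273797957/283674155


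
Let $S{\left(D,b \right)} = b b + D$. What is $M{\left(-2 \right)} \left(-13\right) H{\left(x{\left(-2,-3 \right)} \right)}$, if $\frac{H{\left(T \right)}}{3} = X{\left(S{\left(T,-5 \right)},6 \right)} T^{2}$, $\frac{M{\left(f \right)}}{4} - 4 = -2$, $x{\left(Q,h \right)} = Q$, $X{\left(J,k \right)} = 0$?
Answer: $0$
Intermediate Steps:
$S{\left(D,b \right)} = D + b^{2}$ ($S{\left(D,b \right)} = b^{2} + D = D + b^{2}$)
$M{\left(f \right)} = 8$ ($M{\left(f \right)} = 16 + 4 \left(-2\right) = 16 - 8 = 8$)
$H{\left(T \right)} = 0$ ($H{\left(T \right)} = 3 \cdot 0 T^{2} = 3 \cdot 0 = 0$)
$M{\left(-2 \right)} \left(-13\right) H{\left(x{\left(-2,-3 \right)} \right)} = 8 \left(-13\right) 0 = \left(-104\right) 0 = 0$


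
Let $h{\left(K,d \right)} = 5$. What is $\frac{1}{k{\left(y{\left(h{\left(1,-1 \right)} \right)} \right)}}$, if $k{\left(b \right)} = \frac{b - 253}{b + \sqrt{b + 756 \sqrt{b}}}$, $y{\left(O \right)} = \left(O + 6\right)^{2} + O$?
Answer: $- \frac{126}{127} - \frac{3 \sqrt{14 + 252 \sqrt{14}}}{127} \approx -1.7228$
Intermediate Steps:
$y{\left(O \right)} = O + \left(6 + O\right)^{2}$ ($y{\left(O \right)} = \left(6 + O\right)^{2} + O = O + \left(6 + O\right)^{2}$)
$k{\left(b \right)} = \frac{-253 + b}{b + \sqrt{b + 756 \sqrt{b}}}$
$\frac{1}{k{\left(y{\left(h{\left(1,-1 \right)} \right)} \right)}} = \frac{1}{\frac{1}{\left(5 + \left(6 + 5\right)^{2}\right) + \sqrt{\left(5 + \left(6 + 5\right)^{2}\right) + 756 \sqrt{5 + \left(6 + 5\right)^{2}}}} \left(-253 + \left(5 + \left(6 + 5\right)^{2}\right)\right)} = \frac{1}{\frac{1}{\left(5 + 11^{2}\right) + \sqrt{\left(5 + 11^{2}\right) + 756 \sqrt{5 + 11^{2}}}} \left(-253 + \left(5 + 11^{2}\right)\right)} = \frac{1}{\frac{1}{\left(5 + 121\right) + \sqrt{\left(5 + 121\right) + 756 \sqrt{5 + 121}}} \left(-253 + \left(5 + 121\right)\right)} = \frac{1}{\frac{1}{126 + \sqrt{126 + 756 \sqrt{126}}} \left(-253 + 126\right)} = \frac{1}{\frac{1}{126 + \sqrt{126 + 756 \cdot 3 \sqrt{14}}} \left(-127\right)} = \frac{1}{\frac{1}{126 + \sqrt{126 + 2268 \sqrt{14}}} \left(-127\right)} = \frac{1}{\left(-127\right) \frac{1}{126 + \sqrt{126 + 2268 \sqrt{14}}}} = - \frac{126}{127} - \frac{\sqrt{126 + 2268 \sqrt{14}}}{127}$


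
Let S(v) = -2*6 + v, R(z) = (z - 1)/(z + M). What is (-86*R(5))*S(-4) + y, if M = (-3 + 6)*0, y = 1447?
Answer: 12739/5 ≈ 2547.8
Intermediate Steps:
M = 0 (M = 3*0 = 0)
R(z) = (-1 + z)/z (R(z) = (z - 1)/(z + 0) = (-1 + z)/z)
S(v) = -12 + v
(-86*R(5))*S(-4) + y = (-86*(-1 + 5)/5)*(-12 - 4) + 1447 = -86*4/5*(-16) + 1447 = -86*⅘*(-16) + 1447 = -344/5*(-16) + 1447 = 5504/5 + 1447 = 12739/5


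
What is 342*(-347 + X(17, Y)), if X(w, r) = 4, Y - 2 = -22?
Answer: -117306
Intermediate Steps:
Y = -20 (Y = 2 - 22 = -20)
342*(-347 + X(17, Y)) = 342*(-347 + 4) = 342*(-343) = -117306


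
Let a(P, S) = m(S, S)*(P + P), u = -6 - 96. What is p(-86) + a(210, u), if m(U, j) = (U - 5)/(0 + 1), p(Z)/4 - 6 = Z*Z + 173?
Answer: -14640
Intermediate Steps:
p(Z) = 716 + 4*Z**2 (p(Z) = 24 + 4*(Z*Z + 173) = 24 + 4*(Z**2 + 173) = 24 + 4*(173 + Z**2) = 24 + (692 + 4*Z**2) = 716 + 4*Z**2)
m(U, j) = -5 + U (m(U, j) = (-5 + U)/1 = (-5 + U)*1 = -5 + U)
u = -102
a(P, S) = 2*P*(-5 + S) (a(P, S) = (-5 + S)*(P + P) = (-5 + S)*(2*P) = 2*P*(-5 + S))
p(-86) + a(210, u) = (716 + 4*(-86)**2) + 2*210*(-5 - 102) = (716 + 4*7396) + 2*210*(-107) = (716 + 29584) - 44940 = 30300 - 44940 = -14640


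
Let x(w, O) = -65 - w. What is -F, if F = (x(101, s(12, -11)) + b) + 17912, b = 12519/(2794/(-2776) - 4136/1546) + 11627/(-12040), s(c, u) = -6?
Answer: -6497661472021/452963720 ≈ -14345.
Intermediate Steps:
b = -1540632703099/452963720 (b = 12519/(2794*(-1/2776) - 4136*1/1546) + 11627*(-1/12040) = 12519/(-1397/1388 - 2068/773) - 1661/1720 = 12519/(-3950265/1072924) - 1661/1720 = 12519*(-1072924/3950265) - 1661/1720 = -4477311852/1316755 - 1661/1720 = -1540632703099/452963720 ≈ -3401.2)
F = 6497661472021/452963720 (F = ((-65 - 1*101) - 1540632703099/452963720) + 17912 = ((-65 - 101) - 1540632703099/452963720) + 17912 = (-166 - 1540632703099/452963720) + 17912 = -1615824680619/452963720 + 17912 = 6497661472021/452963720 ≈ 14345.)
-F = -1*6497661472021/452963720 = -6497661472021/452963720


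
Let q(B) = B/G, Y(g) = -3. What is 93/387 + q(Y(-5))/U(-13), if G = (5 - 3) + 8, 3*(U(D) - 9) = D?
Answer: 3179/18060 ≈ 0.17602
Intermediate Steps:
U(D) = 9 + D/3
G = 10 (G = 2 + 8 = 10)
q(B) = B/10
93/387 + q(Y(-5))/U(-13) = 93/387 + ((1/10)*(-3))/(9 + (1/3)*(-13)) = 93*(1/387) - 3/(10*(9 - 13/3)) = 31/129 - 3/(10*14/3) = 31/129 - 3/10*3/14 = 31/129 - 9/140 = 3179/18060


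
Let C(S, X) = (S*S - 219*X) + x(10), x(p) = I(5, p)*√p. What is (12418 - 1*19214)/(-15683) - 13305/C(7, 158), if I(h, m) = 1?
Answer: 5107906654733/6241362459239 + 4435*√10/397969933 ≈ 0.81843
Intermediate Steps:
x(p) = √p (x(p) = 1*√p = √p)
C(S, X) = √10 + S² - 219*X (C(S, X) = (S*S - 219*X) + √10 = (S² - 219*X) + √10 = √10 + S² - 219*X)
(12418 - 1*19214)/(-15683) - 13305/C(7, 158) = (12418 - 1*19214)/(-15683) - 13305/(√10 + 7² - 219*158) = (12418 - 19214)*(-1/15683) - 13305/(√10 + 49 - 34602) = -6796*(-1/15683) - 13305/(-34553 + √10) = 6796/15683 - 13305/(-34553 + √10)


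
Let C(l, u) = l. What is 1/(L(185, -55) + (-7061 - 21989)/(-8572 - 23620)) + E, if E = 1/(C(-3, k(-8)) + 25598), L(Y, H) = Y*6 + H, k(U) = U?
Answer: 17158917/17400305159 ≈ 0.00098613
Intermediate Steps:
L(Y, H) = H + 6*Y (L(Y, H) = 6*Y + H = H + 6*Y)
E = 1/25595 (E = 1/(-3 + 25598) = 1/25595 ≈ 3.9070e-5)
1/(L(185, -55) + (-7061 - 21989)/(-8572 - 23620)) + E = 1/((-55 + 6*185) + (-7061 - 21989)/(-8572 - 23620)) + 1/25595 = 1/((-55 + 1110) - 29050/(-32192)) + 1/25595 = 1/(1055 - 29050*(-1/32192)) + 1/25595 = 1/(1055 + 14525/16096) + 1/25595 = 1/(16995805/16096) + 1/25595 = 16096/16995805 + 1/25595 = 17158917/17400305159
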